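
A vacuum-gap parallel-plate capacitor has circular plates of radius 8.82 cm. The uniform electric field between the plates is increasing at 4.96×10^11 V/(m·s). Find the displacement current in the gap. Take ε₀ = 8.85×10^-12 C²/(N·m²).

With a uniform field, Φ_E = EA, so I_d = ε₀ A dE/dt = 0.107 A.

0.107 A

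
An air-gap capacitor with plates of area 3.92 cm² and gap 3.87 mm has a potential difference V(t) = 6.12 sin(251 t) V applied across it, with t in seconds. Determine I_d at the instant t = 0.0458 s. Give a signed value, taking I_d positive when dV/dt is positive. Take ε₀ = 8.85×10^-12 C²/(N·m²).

6.60×10^-10 A

C = ε₀A/d = (8.85×10^-12)(3.92×10^-4)/(3.87×10^-3) = 8.964×10^-13 F. dV/dt = V₀ω·cos(ωt); at ωt = 11.4958 rad this factor is 0.4796.
I_d = C dV/dt = (8.964×10^-13)(6.12)(251)(0.4796) = 6.60×10^-10 A.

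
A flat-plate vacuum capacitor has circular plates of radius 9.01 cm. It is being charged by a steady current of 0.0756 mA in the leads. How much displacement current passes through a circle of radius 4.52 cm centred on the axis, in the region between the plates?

By continuity the displacement current in the gap matches the conduction current: I_d = 7.56×10^-5 A.
The field is uniform, so I_d,enc = I_d (r/R)² = (7.56×10^-5)(4.52/9.01)² = 1.90×10^-5 A.

1.90×10^-5 A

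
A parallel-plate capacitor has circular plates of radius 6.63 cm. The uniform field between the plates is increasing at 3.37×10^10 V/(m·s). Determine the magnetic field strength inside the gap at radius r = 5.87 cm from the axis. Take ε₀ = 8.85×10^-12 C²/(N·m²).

1.10×10^-8 T

I_d = ε₀ dΦ_E/dt = ε₀ πR² (dE/dt) = (8.85×10^-12)(0.01381)(3.37×10^10) = 4.119×10^-3 A through the full plate area.
For r < R the Ampère–Maxwell law gives B(2πr) = μ₀ I_d (r²/R²), so B = μ₀ I_d r/(2πR²) = (4π×10^-7)(4.119×10^-3)(0.0587)/(2π·0.0663²) = 1.10×10^-8 T.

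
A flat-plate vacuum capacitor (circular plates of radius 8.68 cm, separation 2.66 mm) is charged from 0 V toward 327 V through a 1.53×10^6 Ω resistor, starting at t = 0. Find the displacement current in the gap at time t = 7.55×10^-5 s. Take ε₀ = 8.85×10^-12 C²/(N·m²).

C = ε₀A/d = (8.85×10^-12)(0.02367)/(2.66×10^-3) = 7.875×10^-11 F, so τ = RC = 1.205×10^-4 s.
The conduction current is I(t) = (V₀/R) e^(−t/τ), and the displacement current between the plates equals it.
t/τ = 0.6266; I_d = (327/1.53×10^6) · e^(−0.6266) = (2.137×10^-4)(0.5344) = 1.14×10^-4 A.

1.14×10^-4 A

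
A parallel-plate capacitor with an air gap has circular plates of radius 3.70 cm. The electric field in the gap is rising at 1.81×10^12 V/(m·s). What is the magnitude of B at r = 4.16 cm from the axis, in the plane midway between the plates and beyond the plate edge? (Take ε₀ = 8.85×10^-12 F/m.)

3.31×10^-7 T

Through the whole plate area (πR² = 4.301×10^-3 m²), I_d = ε₀ πR² dE/dt = 0.06890 A.
For r ≥ R the full I_d is enclosed: B = μ₀ I_d/(2πr) = (4π×10^-7)(0.06890)/(2π·0.0416) = 3.31×10^-7 T.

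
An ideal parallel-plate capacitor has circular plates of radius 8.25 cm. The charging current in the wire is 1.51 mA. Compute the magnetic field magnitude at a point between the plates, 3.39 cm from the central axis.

1.50×10^-9 T

By continuity the displacement current in the gap matches the conduction current: I_d = 1.51×10^-3 A.
For r < R the Ampère–Maxwell law gives B(2πr) = μ₀ I_d (r²/R²), so B = μ₀ I_d r/(2πR²) = (4π×10^-7)(1.51×10^-3)(0.0339)/(2π·0.0825²) = 1.50×10^-9 T.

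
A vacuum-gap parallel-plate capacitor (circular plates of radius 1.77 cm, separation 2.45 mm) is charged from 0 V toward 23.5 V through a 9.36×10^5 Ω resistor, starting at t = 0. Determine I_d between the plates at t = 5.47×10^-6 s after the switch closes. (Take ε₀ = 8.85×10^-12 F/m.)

4.85×10^-6 A

With C = ε₀A/d = (8.85×10^-12)(9.842×10^-4)/(2.45×10^-3) = 3.555×10^-12 F, the time constant is τ = RC = 3.327×10^-6 s, so t/τ = 1.644 and e^(−t/τ) = 0.1932.
I_d = I_cond = (V₀/R) e^(−t/τ) = (2.511×10^-5)(0.1932) = 4.85×10^-6 A.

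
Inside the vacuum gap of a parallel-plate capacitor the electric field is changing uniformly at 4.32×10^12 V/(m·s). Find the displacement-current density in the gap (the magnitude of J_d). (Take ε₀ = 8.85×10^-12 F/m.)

J_d = ε₀ ∂E/∂t, so J_d = 38.2 A/m².

38.2 A/m²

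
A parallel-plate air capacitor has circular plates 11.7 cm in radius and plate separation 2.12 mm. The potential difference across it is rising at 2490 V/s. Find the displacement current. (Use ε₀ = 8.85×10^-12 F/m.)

The field between the plates is E = V/d, so dE/dt = (2490)/(2.12×10^-3 m) = 1.175×10^6 V/(m·s).
I_d = ε₀ A (dE/dt) = (8.85×10^-12)(0.04301)(1.175×10^6) = 4.47×10^-7 A.

4.47×10^-7 A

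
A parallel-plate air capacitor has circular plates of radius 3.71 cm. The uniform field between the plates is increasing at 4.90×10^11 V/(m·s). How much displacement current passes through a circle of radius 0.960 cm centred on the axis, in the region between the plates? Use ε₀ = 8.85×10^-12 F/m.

Through the whole plate area (πR² = 4.324×10^-3 m²), I_d = ε₀ πR² dE/dt = 0.01875 A.
The field is uniform, so I_d,enc = I_d (r/R)² = (0.01875)(0.960/3.71)² = 1.26×10^-3 A.

1.26×10^-3 A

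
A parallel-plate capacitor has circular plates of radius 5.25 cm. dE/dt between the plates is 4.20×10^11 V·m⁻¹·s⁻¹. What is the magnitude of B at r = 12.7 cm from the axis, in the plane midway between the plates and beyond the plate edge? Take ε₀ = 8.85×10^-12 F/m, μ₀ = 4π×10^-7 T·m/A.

Total displacement current: I_d = ε₀(πR²)(dE/dt) = (8.85×10^-12)(8.659×10^-3)(4.20×10^11) = 0.03219 A.
With r > R the enclosed displacement current is the full I_d; B = μ₀ I_d / (2πr) = 5.07×10^-8 T.

5.07×10^-8 T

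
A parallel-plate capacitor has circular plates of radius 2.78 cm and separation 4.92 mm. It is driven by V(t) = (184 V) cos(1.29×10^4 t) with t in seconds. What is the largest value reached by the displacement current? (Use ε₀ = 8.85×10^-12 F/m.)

1.04×10^-5 A

(dE/dt)_max = V₀ω/d = 4.824×10^8 V/(m·s); ω = 1.29×10^4 rad/s.
I_d,max = ε₀ A (dE/dt)_max = (8.85×10^-12)(2.428×10^-3)(4.824×10^8) = 1.04×10^-5 A.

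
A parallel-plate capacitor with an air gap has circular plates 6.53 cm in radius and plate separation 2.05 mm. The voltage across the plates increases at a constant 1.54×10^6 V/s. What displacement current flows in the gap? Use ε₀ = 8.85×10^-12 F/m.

8.91×10^-5 A

The field between the plates is E = V/d, so dE/dt = (1.54×10^6)/(2.05×10^-3 m) = 7.512×10^8 V/(m·s).
I_d = ε₀ A (dE/dt) = (8.85×10^-12)(0.01340)(7.512×10^8) = 8.91×10^-5 A.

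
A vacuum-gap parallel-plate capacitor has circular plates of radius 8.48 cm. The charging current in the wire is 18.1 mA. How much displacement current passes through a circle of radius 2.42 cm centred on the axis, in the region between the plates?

No conduction current crosses the gap, so I_d there equals the 0.0181 A in the leads.
The field is uniform, so I_d,enc = I_d (r/R)² = (0.0181)(2.42/8.48)² = 1.47×10^-3 A.

1.47×10^-3 A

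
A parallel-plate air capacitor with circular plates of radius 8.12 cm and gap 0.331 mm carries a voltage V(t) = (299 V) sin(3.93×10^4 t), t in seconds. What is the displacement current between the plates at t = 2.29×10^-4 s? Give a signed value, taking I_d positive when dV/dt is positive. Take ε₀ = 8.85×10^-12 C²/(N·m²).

C = ε₀A/d = (8.85×10^-12)(0.02071)/(3.31×10^-4) = 5.537×10^-10 F. dV/dt = V₀ω·cos(ωt); at ωt = 8.9997 rad this factor is -0.9110.
I_d = C dV/dt = (5.537×10^-10)(299)(3.93×10^4)(-0.9110) = -5.93×10^-3 A.

-5.93×10^-3 A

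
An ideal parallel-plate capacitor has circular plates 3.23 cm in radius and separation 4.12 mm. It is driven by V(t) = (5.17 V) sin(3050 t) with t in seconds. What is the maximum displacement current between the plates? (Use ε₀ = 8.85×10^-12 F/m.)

1.11×10^-7 A

The displacement current equals the conduction current C dV/dt, which peaks at C V₀ ω.
With C = ε₀A/d = (8.85×10^-12)(3.278×10^-3)/(4.12×10^-3) = 7.041×10^-12 F and ω = 3050 rad/s, I_d,max = (7.041×10^-12)(5.17)(3050) = 1.11×10^-7 A.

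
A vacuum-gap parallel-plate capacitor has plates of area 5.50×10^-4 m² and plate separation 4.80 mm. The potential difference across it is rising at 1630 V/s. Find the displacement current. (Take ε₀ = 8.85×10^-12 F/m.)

E = V/d so dE/dt = (dV/dt)/d = 3.396×10^5 V/(m·s), and I_d = ε₀ A dE/dt = (8.85×10^-12)(5.50×10^-4)(3.396×10^5) = 1.65×10^-9 A.

1.65×10^-9 A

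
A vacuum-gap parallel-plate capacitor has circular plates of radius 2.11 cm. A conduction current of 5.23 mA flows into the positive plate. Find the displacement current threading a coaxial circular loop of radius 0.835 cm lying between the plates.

8.19×10^-4 A

No conduction current crosses the gap, so I_d there equals the 5.23×10^-3 A in the leads.
Through an area πr² the displacement current is I_d·(πr²/πR²) = I_d (r/R)² = 8.19×10^-4 A.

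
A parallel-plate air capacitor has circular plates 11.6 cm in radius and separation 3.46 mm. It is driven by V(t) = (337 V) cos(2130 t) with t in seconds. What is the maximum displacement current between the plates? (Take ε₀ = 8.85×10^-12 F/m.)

7.76×10^-5 A

C = ε₀A/d = (8.85×10^-12)(0.04227)/(3.46×10^-3) = 1.081×10^-10 F; ω = 2130 rad/s.
I_d = C dV/dt, so |I_d|_max = C V₀ ω = (1.081×10^-10)(337)(2130) = 7.76×10^-5 A.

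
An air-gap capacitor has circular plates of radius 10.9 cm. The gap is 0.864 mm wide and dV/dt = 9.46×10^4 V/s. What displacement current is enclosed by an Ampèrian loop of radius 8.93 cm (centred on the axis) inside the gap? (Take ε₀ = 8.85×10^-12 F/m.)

I_d = C dV/dt with C = ε₀πR²/d = 3.824×10^-10 F, so I_d = (3.824×10^-10)(9.46×10^4) = 3.618×10^-5 A.
The field is uniform, so I_d,enc = I_d (r/R)² = (3.618×10^-5)(8.93/10.9)² = 2.43×10^-5 A.

2.43×10^-5 A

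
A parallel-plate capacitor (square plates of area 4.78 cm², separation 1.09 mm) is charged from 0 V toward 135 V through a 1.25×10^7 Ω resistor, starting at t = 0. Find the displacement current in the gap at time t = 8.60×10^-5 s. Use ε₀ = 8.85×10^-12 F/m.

1.83×10^-6 A

C = ε₀A/d = (8.85×10^-12)(4.78×10^-4)/(1.09×10^-3) = 3.881×10^-12 F and τ = RC = 4.851×10^-5 s. I_d in the gap equals the RC charging current.
I_d(t) = (V₀/R) e^(−t/τ) = 1.080×10^-5 · e^(−1.773) = 1.83×10^-6 A.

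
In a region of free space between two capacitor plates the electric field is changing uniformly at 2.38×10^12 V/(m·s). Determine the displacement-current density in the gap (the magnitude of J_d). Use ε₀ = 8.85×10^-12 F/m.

J_d = ε₀ ∂E/∂t, so J_d = 21.1 A/m².

21.1 A/m²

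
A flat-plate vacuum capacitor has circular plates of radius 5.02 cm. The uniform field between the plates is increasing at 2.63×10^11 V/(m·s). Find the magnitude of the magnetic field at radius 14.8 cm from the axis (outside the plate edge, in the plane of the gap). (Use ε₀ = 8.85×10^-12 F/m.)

Through the whole plate area (πR² = 7.917×10^-3 m²), I_d = ε₀ πR² dE/dt = 0.01843 A.
With r > R the enclosed displacement current is the full I_d; B = μ₀ I_d / (2πr) = 2.49×10^-8 T.

2.49×10^-8 T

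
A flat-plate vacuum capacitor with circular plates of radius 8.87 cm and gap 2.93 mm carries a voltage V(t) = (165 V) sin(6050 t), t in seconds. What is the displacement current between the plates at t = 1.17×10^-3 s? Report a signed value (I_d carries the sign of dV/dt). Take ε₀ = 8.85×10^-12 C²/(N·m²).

C = ε₀A/d = (8.85×10^-12)(0.02472)/(2.93×10^-3) = 7.467×10^-11 F. dV/dt = V₀ω·cos(ωt); at ωt = 7.0785 rad this factor is 0.7001.
I_d = C dV/dt = (7.467×10^-11)(165)(6050)(0.7001) = 5.22×10^-5 A.

5.22×10^-5 A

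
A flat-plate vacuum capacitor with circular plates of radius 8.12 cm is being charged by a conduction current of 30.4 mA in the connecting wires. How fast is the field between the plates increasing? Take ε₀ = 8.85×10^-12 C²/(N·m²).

The displacement current between the plates equals the conduction current, I_d = 30.4 mA.
Inverting I_d = ε₀ A dE/dt gives dE/dt = 0.0304 / (8.85×10^-12 · 0.02071) = 1.66×10^11 V/(m·s).

1.66×10^11 V/(m·s)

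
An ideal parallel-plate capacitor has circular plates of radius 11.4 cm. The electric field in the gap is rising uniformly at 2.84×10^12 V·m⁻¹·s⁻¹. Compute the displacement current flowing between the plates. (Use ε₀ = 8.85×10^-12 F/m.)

With a uniform field, Φ_E = EA, so I_d = ε₀ A dE/dt = 1.03 A.

1.03 A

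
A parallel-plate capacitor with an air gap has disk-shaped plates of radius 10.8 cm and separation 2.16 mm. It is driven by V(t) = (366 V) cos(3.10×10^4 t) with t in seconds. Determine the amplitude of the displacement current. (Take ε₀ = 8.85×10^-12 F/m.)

1.70×10^-3 A

(dE/dt)_max = V₀ω/d = 5.253×10^9 V/(m·s); ω = 3.10×10^4 rad/s.
I_d,max = ε₀ A (dE/dt)_max = (8.85×10^-12)(0.03664)(5.253×10^9) = 1.70×10^-3 A.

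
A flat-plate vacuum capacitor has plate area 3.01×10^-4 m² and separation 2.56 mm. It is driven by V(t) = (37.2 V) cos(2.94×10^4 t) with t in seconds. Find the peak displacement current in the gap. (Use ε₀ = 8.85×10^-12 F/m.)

1.14×10^-6 A

The displacement current equals the conduction current C dV/dt, which peaks at C V₀ ω.
With C = ε₀A/d = (8.85×10^-12)(3.01×10^-4)/(2.56×10^-3) = 1.041×10^-12 F and ω = 2.94×10^4 rad/s, I_d,max = (1.041×10^-12)(37.2)(2.94×10^4) = 1.14×10^-6 A.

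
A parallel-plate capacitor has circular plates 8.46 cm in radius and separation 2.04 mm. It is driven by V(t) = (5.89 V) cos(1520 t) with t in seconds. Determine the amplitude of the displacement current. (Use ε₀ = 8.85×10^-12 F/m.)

8.73×10^-7 A

C = ε₀A/d = (8.85×10^-12)(0.02248)/(2.04×10^-3) = 9.752×10^-11 F; ω = 1520 rad/s.
I_d = C dV/dt, so |I_d|_max = C V₀ ω = (9.752×10^-11)(5.89)(1520) = 8.73×10^-7 A.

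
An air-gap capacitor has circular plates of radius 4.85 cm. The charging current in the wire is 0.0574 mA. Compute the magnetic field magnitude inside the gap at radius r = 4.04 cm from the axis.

1.97×10^-10 T

Between the plates the displacement current equals the wire current: I_d = 0.0574 mA = 5.74×10^-5 A.
∮B·dl = μ₀ I_d,enc with I_d,enc = I_d r²/R² = 3.983×10^-5 A; so B = μ₀ I_d,enc/(2πr) = 1.97×10^-10 T.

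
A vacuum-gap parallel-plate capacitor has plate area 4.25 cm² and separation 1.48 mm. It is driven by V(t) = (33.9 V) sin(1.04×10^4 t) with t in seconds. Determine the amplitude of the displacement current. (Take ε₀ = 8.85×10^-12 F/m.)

The displacement current equals the conduction current C dV/dt, which peaks at C V₀ ω.
With C = ε₀A/d = (8.85×10^-12)(4.25×10^-4)/(1.48×10^-3) = 2.541×10^-12 F and ω = 1.04×10^4 rad/s, I_d,max = (2.541×10^-12)(33.9)(1.04×10^4) = 8.96×10^-7 A.

8.96×10^-7 A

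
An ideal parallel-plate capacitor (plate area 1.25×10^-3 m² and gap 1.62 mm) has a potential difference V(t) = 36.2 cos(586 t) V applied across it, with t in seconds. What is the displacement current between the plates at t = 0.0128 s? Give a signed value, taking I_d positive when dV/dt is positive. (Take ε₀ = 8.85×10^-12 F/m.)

-1.36×10^-7 A

C = ε₀A/d = (8.85×10^-12)(1.25×10^-3)/(1.62×10^-3) = 6.829×10^-12 F. dV/dt = V₀ω·−sin(ωt); at ωt = 7.5008 rad this factor is -0.9383.
I_d = C dV/dt = (6.829×10^-12)(36.2)(586)(-0.9383) = -1.36×10^-7 A.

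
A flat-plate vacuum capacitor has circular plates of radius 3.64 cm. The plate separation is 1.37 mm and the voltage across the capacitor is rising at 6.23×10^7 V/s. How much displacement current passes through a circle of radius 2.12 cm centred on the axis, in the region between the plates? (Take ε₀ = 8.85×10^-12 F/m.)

5.68×10^-4 A

I_d = C dV/dt with C = ε₀πR²/d = 2.689×10^-11 F, so I_d = (2.689×10^-11)(6.23×10^7) = 1.675×10^-3 A.
Through an area πr² the displacement current is I_d·(πr²/πR²) = I_d (r/R)² = 5.68×10^-4 A.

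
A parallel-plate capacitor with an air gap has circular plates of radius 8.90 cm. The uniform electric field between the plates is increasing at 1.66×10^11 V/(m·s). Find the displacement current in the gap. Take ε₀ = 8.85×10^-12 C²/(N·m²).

0.0366 A

With a uniform field, Φ_E = EA, so I_d = ε₀ A dE/dt = 0.0366 A.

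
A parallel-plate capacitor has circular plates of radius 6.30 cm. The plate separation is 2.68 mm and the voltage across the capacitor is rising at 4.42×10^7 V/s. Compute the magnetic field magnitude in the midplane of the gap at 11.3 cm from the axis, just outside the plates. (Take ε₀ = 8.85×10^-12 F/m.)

3.22×10^-9 T

With E = V/d, dE/dt = 1.649×10^10 V/(m·s) and πR² = 0.01247 m², giving I_d = ε₀ πR² dE/dt = 1.820×10^-3 A.
With r > R the enclosed displacement current is the full I_d; B = μ₀ I_d / (2πr) = 3.22×10^-9 T.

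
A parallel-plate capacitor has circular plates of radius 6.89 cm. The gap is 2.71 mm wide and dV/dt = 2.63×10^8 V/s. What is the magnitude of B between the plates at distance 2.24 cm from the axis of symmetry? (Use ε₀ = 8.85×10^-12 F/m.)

1.21×10^-8 T

With E = V/d, dE/dt = 9.705×10^10 V/(m·s) and πR² = 0.01491 m², giving I_d = ε₀ πR² dE/dt = 0.01281 A.
∮B·dl = μ₀ I_d,enc with I_d,enc = I_d r²/R² = 1.354×10^-3 A; so B = μ₀ I_d,enc/(2πr) = 1.21×10^-8 T.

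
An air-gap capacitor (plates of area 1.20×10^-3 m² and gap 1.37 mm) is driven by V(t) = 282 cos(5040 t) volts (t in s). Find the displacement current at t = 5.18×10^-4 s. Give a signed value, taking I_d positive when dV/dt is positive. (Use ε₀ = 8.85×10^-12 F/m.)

dE/dt = (V₀ω/d)·−sin(ωt) with ωt = 2.61072 rad: (282)(5040)(-0.5063)/(1.37×10^-3) = -5.253×10^8 V/(m·s).
I_d = ε₀ A dE/dt = (8.85×10^-12)(1.20×10^-3)(-5.253×10^8) = -5.58×10^-6 A.

-5.58×10^-6 A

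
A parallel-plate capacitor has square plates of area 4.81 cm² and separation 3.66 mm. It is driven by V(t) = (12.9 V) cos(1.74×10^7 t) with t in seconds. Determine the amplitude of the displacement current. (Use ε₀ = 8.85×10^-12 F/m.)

2.61×10^-4 A

The displacement current equals the conduction current C dV/dt, which peaks at C V₀ ω.
With C = ε₀A/d = (8.85×10^-12)(4.81×10^-4)/(3.66×10^-3) = 1.163×10^-12 F and ω = 1.74×10^7 rad/s, I_d,max = (1.163×10^-12)(12.9)(1.74×10^7) = 2.61×10^-4 A.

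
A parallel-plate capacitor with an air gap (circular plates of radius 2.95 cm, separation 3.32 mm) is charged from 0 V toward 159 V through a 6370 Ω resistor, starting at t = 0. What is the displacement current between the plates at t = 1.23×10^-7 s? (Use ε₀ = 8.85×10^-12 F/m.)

1.76×10^-3 A

C = ε₀A/d = (8.85×10^-12)(2.734×10^-3)/(3.32×10^-3) = 7.288×10^-12 F, so τ = RC = 4.642×10^-8 s.
The conduction current is I(t) = (V₀/R) e^(−t/τ), and the displacement current between the plates equals it.
t/τ = 2.650; I_d = (159/6370) · e^(−2.650) = (0.02496)(0.07065) = 1.76×10^-3 A.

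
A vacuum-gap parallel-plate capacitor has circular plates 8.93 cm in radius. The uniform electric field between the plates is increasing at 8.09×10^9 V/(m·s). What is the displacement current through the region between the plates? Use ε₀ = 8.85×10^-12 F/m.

The displacement current is ε₀ times dΦ_E/dt = ε₀ A dE/dt = (8.85×10^-12)(0.02505)(8.09×10^9) = 1.79×10^-3 A.

1.79×10^-3 A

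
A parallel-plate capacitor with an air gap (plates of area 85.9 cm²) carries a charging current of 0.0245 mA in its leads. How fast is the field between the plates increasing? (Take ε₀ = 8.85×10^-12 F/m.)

Charge continuity gives I_d = I = 2.45×10^-5 A between the plates.
Since I_d = ε₀ A dE/dt, dE/dt = I_d/(ε₀A) = (2.45×10^-5)/((8.85×10^-12)(8.59×10^-3)) = 3.22×10^8 V/(m·s).

3.22×10^8 V/(m·s)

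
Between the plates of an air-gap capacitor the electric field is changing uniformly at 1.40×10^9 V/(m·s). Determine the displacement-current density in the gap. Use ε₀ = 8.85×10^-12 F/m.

The displacement-current density is ε₀ ∂E/∂t = (8.85×10^-12)(1.40×10^9) = 0.0124 A/m².

0.0124 A/m²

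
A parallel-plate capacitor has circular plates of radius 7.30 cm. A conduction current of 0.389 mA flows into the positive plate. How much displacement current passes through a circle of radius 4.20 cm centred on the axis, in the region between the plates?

No conduction current crosses the gap, so I_d there equals the 3.89×10^-4 A in the leads.
Since J_d is uniform, the enclosed fraction is (r/R)² = 0.3310, giving I_d,enc = 1.29×10^-4 A.

1.29×10^-4 A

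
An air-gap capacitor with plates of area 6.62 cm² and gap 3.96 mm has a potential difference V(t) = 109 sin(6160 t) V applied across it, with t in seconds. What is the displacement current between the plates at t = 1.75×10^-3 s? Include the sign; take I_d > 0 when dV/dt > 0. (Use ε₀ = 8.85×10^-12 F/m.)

-2.12×10^-7 A

C = ε₀A/d = (8.85×10^-12)(6.62×10^-4)/(3.96×10^-3) = 1.479×10^-12 F. dV/dt = V₀ω·cos(ωt); at ωt = 10.78 rad this factor is -0.2139.
I_d = C dV/dt = (1.479×10^-12)(109)(6160)(-0.2139) = -2.12×10^-7 A.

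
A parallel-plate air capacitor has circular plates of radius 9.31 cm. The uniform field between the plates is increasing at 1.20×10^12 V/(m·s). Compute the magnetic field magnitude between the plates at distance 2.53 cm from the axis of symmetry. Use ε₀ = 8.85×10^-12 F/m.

Through the whole plate area (πR² = 0.02723 m²), I_d = ε₀ πR² dE/dt = 0.2892 A.
For r < R the Ampère–Maxwell law gives B(2πr) = μ₀ I_d (r²/R²), so B = μ₀ I_d r/(2πR²) = (4π×10^-7)(0.2892)(0.0253)/(2π·0.0931²) = 1.69×10^-7 T.

1.69×10^-7 T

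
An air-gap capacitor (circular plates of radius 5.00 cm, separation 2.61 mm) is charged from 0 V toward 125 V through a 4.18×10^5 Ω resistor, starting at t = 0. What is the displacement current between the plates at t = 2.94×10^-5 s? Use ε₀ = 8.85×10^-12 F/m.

2.13×10^-5 A

C = ε₀A/d = (8.85×10^-12)(7.854×10^-3)/(2.61×10^-3) = 2.663×10^-11 F, so τ = RC = 1.113×10^-5 s.
The conduction current is I(t) = (V₀/R) e^(−t/τ), and the displacement current between the plates equals it.
t/τ = 2.642; I_d = (125/4.18×10^5) · e^(−2.642) = (2.990×10^-4)(0.07122) = 2.13×10^-5 A.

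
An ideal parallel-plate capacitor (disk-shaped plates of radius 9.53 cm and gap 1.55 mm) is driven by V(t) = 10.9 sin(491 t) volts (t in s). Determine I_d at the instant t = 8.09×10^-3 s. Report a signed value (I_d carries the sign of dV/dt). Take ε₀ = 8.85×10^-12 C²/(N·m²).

C = ε₀A/d = (8.85×10^-12)(0.02853)/(1.55×10^-3) = 1.629×10^-10 F. dV/dt = V₀ω·cos(ωt); at ωt = 3.97219 rad this factor is -0.6744.
I_d = C dV/dt = (1.629×10^-10)(10.9)(491)(-0.6744) = -5.88×10^-7 A.

-5.88×10^-7 A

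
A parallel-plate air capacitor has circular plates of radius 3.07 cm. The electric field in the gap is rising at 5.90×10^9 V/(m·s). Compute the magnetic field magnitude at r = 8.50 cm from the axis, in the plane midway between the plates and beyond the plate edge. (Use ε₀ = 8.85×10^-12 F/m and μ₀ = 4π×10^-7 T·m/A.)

3.64×10^-10 T

Through the whole plate area (πR² = 2.961×10^-3 m²), I_d = ε₀ πR² dE/dt = 1.546×10^-4 A.
Outside the plates the loop encloses all of I_d, so B·2πr = μ₀ I_d and B = 3.64×10^-10 T.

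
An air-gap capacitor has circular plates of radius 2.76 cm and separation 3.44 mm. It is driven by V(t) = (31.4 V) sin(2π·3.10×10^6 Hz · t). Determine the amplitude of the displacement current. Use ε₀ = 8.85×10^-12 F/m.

3.77×10^-3 A

The displacement current equals the conduction current C dV/dt, which peaks at C V₀ ω.
With C = ε₀A/d = (8.85×10^-12)(2.393×10^-3)/(3.44×10^-3) = 6.156×10^-12 F and ω = 2πf = 1.948×10^7 rad/s, I_d,max = (6.156×10^-12)(31.4)(1.948×10^7) = 3.77×10^-3 A.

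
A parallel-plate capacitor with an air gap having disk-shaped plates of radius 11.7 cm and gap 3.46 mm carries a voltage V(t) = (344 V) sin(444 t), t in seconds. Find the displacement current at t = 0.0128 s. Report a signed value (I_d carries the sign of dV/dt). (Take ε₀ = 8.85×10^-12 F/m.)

dV/dt = (344)(444)·cos(5.6832) = 1.261×10^5 V/s.
I_d = C dV/dt with C = ε₀A/d = (8.85×10^-12)(0.04301)/(3.46×10^-3) = 1.100×10^-10 F, so I_d = (1.100×10^-10)(1.261×10^5) = 1.39×10^-5 A.

1.39×10^-5 A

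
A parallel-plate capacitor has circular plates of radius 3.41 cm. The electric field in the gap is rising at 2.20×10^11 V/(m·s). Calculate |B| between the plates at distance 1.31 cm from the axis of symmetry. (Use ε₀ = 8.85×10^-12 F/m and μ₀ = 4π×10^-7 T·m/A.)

1.60×10^-8 T

Through the whole plate area (πR² = 3.653×10^-3 m²), I_d = ε₀ πR² dE/dt = 7.112×10^-3 A.
For r < R the Ampère–Maxwell law gives B(2πr) = μ₀ I_d (r²/R²), so B = μ₀ I_d r/(2πR²) = (4π×10^-7)(7.112×10^-3)(0.0131)/(2π·0.0341²) = 1.60×10^-8 T.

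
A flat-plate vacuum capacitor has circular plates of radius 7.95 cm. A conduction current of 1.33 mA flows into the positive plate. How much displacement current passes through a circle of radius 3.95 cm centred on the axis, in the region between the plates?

Between the plates the displacement current equals the wire current: I_d = 1.33 mA = 1.33×10^-3 A.
The field is uniform, so I_d,enc = I_d (r/R)² = (1.33×10^-3)(3.95/7.95)² = 3.28×10^-4 A.

3.28×10^-4 A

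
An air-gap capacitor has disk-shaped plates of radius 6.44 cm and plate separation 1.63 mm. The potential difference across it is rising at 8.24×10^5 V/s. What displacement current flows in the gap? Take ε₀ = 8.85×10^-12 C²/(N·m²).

5.83×10^-5 A

C = ε₀A/d = (8.85×10^-12)(0.01303)/(1.63×10^-3) = 7.075×10^-11 F.
I_d = C dV/dt = (7.075×10^-11)(8.24×10^5) = 5.83×10^-5 A.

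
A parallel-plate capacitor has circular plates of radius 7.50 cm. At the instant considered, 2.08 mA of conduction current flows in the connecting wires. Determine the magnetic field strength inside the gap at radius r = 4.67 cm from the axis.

Between the plates the displacement current equals the wire current: I_d = 2.08 mA = 2.08×10^-3 A.
An Ampèrian loop of radius r encloses a fraction (r/R)² of I_d. Then B·2πr = μ₀ I_d (r/R)², giving B = μ₀ I_d r/(2πR²) = 3.45×10^-9 T.

3.45×10^-9 T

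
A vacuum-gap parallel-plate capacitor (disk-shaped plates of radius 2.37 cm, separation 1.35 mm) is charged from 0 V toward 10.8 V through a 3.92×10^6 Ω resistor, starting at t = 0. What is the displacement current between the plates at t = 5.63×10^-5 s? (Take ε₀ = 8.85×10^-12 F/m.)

7.96×10^-7 A

C = ε₀A/d = (8.85×10^-12)(1.765×10^-3)/(1.35×10^-3) = 1.157×10^-11 F and τ = RC = 4.535×10^-5 s. I_d in the gap equals the RC charging current.
I_d(t) = (V₀/R) e^(−t/τ) = 2.755×10^-6 · e^(−1.241) = 7.96×10^-7 A.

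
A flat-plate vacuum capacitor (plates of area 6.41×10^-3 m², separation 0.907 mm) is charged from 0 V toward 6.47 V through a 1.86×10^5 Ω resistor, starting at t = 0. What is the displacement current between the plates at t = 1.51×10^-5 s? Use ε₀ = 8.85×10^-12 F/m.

C = ε₀A/d = (8.85×10^-12)(6.41×10^-3)/(9.07×10^-4) = 6.255×10^-11 F and τ = RC = 1.163×10^-5 s. I_d in the gap equals the RC charging current.
I_d(t) = (V₀/R) e^(−t/τ) = 3.478×10^-5 · e^(−1.298) = 9.50×10^-6 A.

9.50×10^-6 A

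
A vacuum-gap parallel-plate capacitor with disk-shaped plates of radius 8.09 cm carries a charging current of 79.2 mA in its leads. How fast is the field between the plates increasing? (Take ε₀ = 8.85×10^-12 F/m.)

The displacement current between the plates equals the conduction current, I_d = 79.2 mA.
Then dE/dt = I_d/(ε₀A) = 4.35×10^11 V/(m·s).

4.35×10^11 V/(m·s)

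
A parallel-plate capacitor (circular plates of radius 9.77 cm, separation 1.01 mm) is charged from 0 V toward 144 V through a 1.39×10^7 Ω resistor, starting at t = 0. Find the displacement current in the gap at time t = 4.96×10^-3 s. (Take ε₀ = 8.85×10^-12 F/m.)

C = ε₀A/d = (8.85×10^-12)(0.02999)/(1.01×10^-3) = 2.628×10^-10 F, so τ = RC = 3.653×10^-3 s.
The conduction current is I(t) = (V₀/R) e^(−t/τ), and the displacement current between the plates equals it.
t/τ = 1.358; I_d = (144/1.39×10^7) · e^(−1.358) = (1.036×10^-5)(0.2572) = 2.66×10^-6 A.

2.66×10^-6 A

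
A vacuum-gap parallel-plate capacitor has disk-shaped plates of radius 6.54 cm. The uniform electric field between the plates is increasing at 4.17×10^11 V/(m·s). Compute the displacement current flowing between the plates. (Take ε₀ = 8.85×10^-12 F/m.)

0.0496 A

I_d = ε₀ A (dE/dt) = (8.85×10^-12)(0.01344 m²)(4.17×10^11) = 0.0496 A.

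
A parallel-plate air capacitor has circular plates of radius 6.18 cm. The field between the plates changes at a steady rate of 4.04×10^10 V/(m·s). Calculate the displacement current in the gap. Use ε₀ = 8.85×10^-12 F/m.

With a uniform field, Φ_E = EA, so I_d = ε₀ A dE/dt = 4.29×10^-3 A.

4.29×10^-3 A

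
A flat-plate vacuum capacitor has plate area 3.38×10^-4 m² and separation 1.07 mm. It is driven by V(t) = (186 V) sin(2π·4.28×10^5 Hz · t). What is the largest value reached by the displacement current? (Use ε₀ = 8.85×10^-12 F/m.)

C = ε₀A/d = (8.85×10^-12)(3.38×10^-4)/(1.07×10^-3) = 2.796×10^-12 F; ω = 2πf = 2.689×10^6 rad/s.
I_d = C dV/dt, so |I_d|_max = C V₀ ω = (2.796×10^-12)(186)(2.689×10^6) = 1.40×10^-3 A.

1.40×10^-3 A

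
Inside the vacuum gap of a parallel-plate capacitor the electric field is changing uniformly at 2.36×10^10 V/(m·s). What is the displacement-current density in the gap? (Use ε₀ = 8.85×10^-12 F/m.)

J_d = ε₀ ∂E/∂t, so J_d = 0.209 A/m².

0.209 A/m²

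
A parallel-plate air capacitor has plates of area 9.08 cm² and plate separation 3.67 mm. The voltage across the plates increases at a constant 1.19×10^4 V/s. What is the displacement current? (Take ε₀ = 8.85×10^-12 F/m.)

2.61×10^-8 A

The field between the plates is E = V/d, so dE/dt = (1.19×10^4)/(3.67×10^-3 m) = 3.243×10^6 V/(m·s).
I_d = ε₀ A (dE/dt) = (8.85×10^-12)(9.08×10^-4)(3.243×10^6) = 2.61×10^-8 A.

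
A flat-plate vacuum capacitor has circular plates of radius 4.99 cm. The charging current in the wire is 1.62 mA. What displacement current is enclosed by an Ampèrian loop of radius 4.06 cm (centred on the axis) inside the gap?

Between the plates the displacement current equals the wire current: I_d = 1.62 mA = 1.62×10^-3 A.
Since J_d is uniform, the enclosed fraction is (r/R)² = 0.6620, giving I_d,enc = 1.07×10^-3 A.

1.07×10^-3 A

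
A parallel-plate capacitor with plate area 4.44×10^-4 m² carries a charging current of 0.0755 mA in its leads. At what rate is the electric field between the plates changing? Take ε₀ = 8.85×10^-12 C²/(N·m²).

By continuity, I_d in the gap equals the 0.0755 mA flowing in the wire.
Inverting I_d = ε₀ A dE/dt gives dE/dt = 7.55×10^-5 / (8.85×10^-12 · 4.44×10^-4) = 1.92×10^10 V/(m·s).

1.92×10^10 V/(m·s)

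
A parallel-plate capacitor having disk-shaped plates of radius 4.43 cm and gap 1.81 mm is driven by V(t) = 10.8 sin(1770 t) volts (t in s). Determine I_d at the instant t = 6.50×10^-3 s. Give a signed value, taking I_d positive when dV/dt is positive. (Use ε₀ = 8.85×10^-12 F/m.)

C = ε₀A/d = (8.85×10^-12)(6.165×10^-3)/(1.81×10^-3) = 3.014×10^-11 F. dV/dt = V₀ω·cos(ωt); at ωt = 11.505 rad this factor is 0.4877.
I_d = C dV/dt = (3.014×10^-11)(10.8)(1770)(0.4877) = 2.81×10^-7 A.

2.81×10^-7 A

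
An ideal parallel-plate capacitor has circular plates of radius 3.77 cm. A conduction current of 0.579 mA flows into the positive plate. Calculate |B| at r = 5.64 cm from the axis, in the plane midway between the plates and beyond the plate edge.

No conduction current crosses the gap, so I_d there equals the 5.79×10^-4 A in the leads.
For r ≥ R the full I_d is enclosed: B = μ₀ I_d/(2πr) = (4π×10^-7)(5.79×10^-4)/(2π·0.0564) = 2.05×10^-9 T.

2.05×10^-9 T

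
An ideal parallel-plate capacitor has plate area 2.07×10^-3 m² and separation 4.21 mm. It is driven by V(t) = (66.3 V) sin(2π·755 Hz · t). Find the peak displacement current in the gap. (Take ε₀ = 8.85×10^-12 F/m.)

1.37×10^-6 A

C = ε₀A/d = (8.85×10^-12)(2.07×10^-3)/(4.21×10^-3) = 4.351×10^-12 F; ω = 2πf = 4744 rad/s.
I_d = C dV/dt, so |I_d|_max = C V₀ ω = (4.351×10^-12)(66.3)(4744) = 1.37×10^-6 A.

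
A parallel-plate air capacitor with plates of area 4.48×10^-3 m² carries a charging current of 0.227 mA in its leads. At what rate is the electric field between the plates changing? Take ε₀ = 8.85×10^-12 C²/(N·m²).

5.73×10^9 V/(m·s)

Charge continuity gives I_d = I = 2.27×10^-4 A between the plates.
Inverting I_d = ε₀ A dE/dt gives dE/dt = 2.27×10^-4 / (8.85×10^-12 · 4.48×10^-3) = 5.73×10^9 V/(m·s).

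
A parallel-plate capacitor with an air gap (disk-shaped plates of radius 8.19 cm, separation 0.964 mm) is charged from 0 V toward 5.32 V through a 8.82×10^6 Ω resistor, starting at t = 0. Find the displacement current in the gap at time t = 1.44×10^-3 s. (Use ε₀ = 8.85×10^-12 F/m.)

2.59×10^-7 A

With C = ε₀A/d = (8.85×10^-12)(0.02107)/(9.64×10^-4) = 1.934×10^-10 F, the time constant is τ = RC = 1.706×10^-3 s, so t/τ = 0.8441 and e^(−t/τ) = 0.4299.
I_d = I_cond = (V₀/R) e^(−t/τ) = (6.032×10^-7)(0.4299) = 2.59×10^-7 A.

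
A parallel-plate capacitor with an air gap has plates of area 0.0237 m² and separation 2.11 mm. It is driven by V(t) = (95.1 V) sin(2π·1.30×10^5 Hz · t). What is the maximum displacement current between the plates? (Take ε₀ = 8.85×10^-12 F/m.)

The displacement current equals the conduction current C dV/dt, which peaks at C V₀ ω.
With C = ε₀A/d = (8.85×10^-12)(0.0237)/(2.11×10^-3) = 9.941×10^-11 F and ω = 2πf = 8.168×10^5 rad/s, I_d,max = (9.941×10^-11)(95.1)(8.168×10^5) = 7.72×10^-3 A.

7.72×10^-3 A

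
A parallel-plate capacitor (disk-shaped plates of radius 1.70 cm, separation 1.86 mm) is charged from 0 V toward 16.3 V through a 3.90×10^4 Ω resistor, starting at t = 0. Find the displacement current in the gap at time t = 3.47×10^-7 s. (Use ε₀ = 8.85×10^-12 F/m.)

C = ε₀A/d = (8.85×10^-12)(9.079×10^-4)/(1.86×10^-3) = 4.320×10^-12 F and τ = RC = 1.685×10^-7 s. I_d in the gap equals the RC charging current.
I_d(t) = (V₀/R) e^(−t/τ) = 4.179×10^-4 · e^(−2.059) = 5.33×10^-5 A.

5.33×10^-5 A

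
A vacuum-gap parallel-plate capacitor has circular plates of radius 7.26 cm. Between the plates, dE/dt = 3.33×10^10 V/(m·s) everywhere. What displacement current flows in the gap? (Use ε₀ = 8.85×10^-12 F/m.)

4.88×10^-3 A

The displacement current is ε₀ times dΦ_E/dt = ε₀ A dE/dt = (8.85×10^-12)(0.01656)(3.33×10^10) = 4.88×10^-3 A.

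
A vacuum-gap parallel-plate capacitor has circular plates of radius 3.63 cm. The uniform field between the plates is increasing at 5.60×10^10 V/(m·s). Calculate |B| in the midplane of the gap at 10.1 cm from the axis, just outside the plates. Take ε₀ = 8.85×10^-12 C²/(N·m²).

Total displacement current: I_d = ε₀(πR²)(dE/dt) = (8.85×10^-12)(4.140×10^-3)(5.60×10^10) = 2.052×10^-3 A.
Outside the plates the loop encloses all of I_d, so B·2πr = μ₀ I_d and B = 4.06×10^-9 T.

4.06×10^-9 T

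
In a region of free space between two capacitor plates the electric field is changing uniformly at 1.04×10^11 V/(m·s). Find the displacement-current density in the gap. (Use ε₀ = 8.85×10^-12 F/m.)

0.920 A/m²

J_d = ε₀ ∂E/∂t, so J_d = 0.920 A/m².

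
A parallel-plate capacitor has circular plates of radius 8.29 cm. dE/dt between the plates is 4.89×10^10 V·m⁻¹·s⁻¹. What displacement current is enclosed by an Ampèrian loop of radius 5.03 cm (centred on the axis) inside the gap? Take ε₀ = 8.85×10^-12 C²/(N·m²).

3.44×10^-3 A

I_d = ε₀ dΦ_E/dt = ε₀ πR² (dE/dt) = (8.85×10^-12)(0.02159)(4.89×10^10) = 9.343×10^-3 A through the full plate area.
The field is uniform, so I_d,enc = I_d (r/R)² = (9.343×10^-3)(5.03/8.29)² = 3.44×10^-3 A.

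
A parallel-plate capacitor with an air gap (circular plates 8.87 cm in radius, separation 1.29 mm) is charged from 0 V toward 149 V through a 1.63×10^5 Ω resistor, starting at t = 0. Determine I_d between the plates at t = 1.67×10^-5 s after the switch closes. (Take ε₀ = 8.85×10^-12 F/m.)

5.00×10^-4 A

C = ε₀A/d = (8.85×10^-12)(0.02472)/(1.29×10^-3) = 1.696×10^-10 F and τ = RC = 2.764×10^-5 s. I_d in the gap equals the RC charging current.
I_d(t) = (V₀/R) e^(−t/τ) = 9.141×10^-4 · e^(−0.6042) = 5.00×10^-4 A.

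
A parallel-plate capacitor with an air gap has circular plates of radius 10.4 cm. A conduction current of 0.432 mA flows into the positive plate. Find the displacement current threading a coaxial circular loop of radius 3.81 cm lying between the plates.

5.80×10^-5 A

Between the plates the displacement current equals the wire current: I_d = 0.432 mA = 4.32×10^-4 A.
Since J_d is uniform, the enclosed fraction is (r/R)² = 0.1342, giving I_d,enc = 5.80×10^-5 A.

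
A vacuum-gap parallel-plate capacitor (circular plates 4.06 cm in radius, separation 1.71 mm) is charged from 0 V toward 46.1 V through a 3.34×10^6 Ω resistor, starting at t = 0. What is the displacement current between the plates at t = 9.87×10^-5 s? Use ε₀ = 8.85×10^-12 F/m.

C = ε₀A/d = (8.85×10^-12)(5.178×10^-3)/(1.71×10^-3) = 2.680×10^-11 F and τ = RC = 8.951×10^-5 s. I_d in the gap equals the RC charging current.
I_d(t) = (V₀/R) e^(−t/τ) = 1.380×10^-5 · e^(−1.103) = 4.58×10^-6 A.

4.58×10^-6 A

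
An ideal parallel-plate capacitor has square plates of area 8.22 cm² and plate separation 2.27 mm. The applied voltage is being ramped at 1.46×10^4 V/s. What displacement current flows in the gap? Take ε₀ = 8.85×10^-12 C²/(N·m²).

4.68×10^-8 A

E = V/d so dE/dt = (dV/dt)/d = 6.432×10^6 V/(m·s), and I_d = ε₀ A dE/dt = (8.85×10^-12)(8.22×10^-4)(6.432×10^6) = 4.68×10^-8 A.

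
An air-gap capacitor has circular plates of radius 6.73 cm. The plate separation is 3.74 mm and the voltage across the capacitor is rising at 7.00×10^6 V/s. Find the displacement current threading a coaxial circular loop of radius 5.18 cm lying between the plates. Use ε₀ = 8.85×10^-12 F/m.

I_d = C dV/dt with C = ε₀πR²/d = 3.367×10^-11 F, so I_d = (3.367×10^-11)(7.00×10^6) = 2.357×10^-4 A.
The field is uniform, so I_d,enc = I_d (r/R)² = (2.357×10^-4)(5.18/6.73)² = 1.40×10^-4 A.

1.40×10^-4 A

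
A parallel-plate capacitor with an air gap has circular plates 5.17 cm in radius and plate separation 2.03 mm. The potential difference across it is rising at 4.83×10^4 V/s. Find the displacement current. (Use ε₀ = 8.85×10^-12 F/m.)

1.77×10^-6 A

C = ε₀A/d = (8.85×10^-12)(8.397×10^-3)/(2.03×10^-3) = 3.661×10^-11 F.
I_d = C dV/dt = (3.661×10^-11)(4.83×10^4) = 1.77×10^-6 A.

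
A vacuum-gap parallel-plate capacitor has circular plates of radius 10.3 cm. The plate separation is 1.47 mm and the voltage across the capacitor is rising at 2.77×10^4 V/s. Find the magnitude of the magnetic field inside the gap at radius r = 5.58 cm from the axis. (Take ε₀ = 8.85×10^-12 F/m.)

dE/dt = (dV/dt)/d = 1.884×10^7 V/(m·s); I_d = ε₀(πR²)(dE/dt) = (8.85×10^-12)(0.03333)(1.884×10^7) = 5.557×10^-6 A.
For r < R the Ampère–Maxwell law gives B(2πr) = μ₀ I_d (r²/R²), so B = μ₀ I_d r/(2πR²) = (4π×10^-7)(5.557×10^-6)(0.0558)/(2π·0.103²) = 5.85×10^-12 T.

5.85×10^-12 T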